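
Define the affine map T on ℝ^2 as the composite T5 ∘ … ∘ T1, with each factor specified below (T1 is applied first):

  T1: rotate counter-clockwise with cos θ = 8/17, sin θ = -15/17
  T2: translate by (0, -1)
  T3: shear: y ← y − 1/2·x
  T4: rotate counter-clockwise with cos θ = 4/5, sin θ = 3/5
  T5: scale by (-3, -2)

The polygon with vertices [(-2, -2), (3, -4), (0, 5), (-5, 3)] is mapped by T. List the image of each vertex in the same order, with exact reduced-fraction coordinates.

T1 rotate counter-clockwise with cos θ = 8/17, sin θ = -15/17: (-2, -2) → (-46/17, 14/17); (3, -4) → (-36/17, -77/17); (0, 5) → (75/17, 40/17); (-5, 3) → (5/17, 99/17)
T2 translate by (0, -1): (-46/17, 14/17) → (-46/17, -3/17); (-36/17, -77/17) → (-36/17, -94/17); (75/17, 40/17) → (75/17, 23/17); (5/17, 99/17) → (5/17, 82/17)
T3 shear: y ← y − 1/2·x: (-46/17, -3/17) → (-46/17, 20/17); (-36/17, -94/17) → (-36/17, -76/17); (75/17, 23/17) → (75/17, -29/34); (5/17, 82/17) → (5/17, 159/34)
T4 rotate counter-clockwise with cos θ = 4/5, sin θ = 3/5: (-46/17, 20/17) → (-244/85, -58/85); (-36/17, -76/17) → (84/85, -412/85); (75/17, -29/34) → (687/170, 167/85); (5/17, 159/34) → (-437/170, 333/85)
T5 scale by (-3, -2): (-244/85, -58/85) → (732/85, 116/85); (84/85, -412/85) → (-252/85, 824/85); (687/170, 167/85) → (-2061/170, -334/85); (-437/170, 333/85) → (1311/170, -666/85)

image vertices: (732/85, 116/85), (-252/85, 824/85), (-2061/170, -334/85), (1311/170, -666/85)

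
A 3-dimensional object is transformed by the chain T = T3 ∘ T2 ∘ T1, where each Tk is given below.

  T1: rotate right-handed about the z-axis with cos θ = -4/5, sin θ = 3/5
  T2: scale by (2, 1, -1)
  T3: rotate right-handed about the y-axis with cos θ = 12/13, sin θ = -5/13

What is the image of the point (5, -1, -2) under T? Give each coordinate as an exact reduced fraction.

T(p) = (-458/65, 19/5, -10/13)

T1 rotate right-handed about the z-axis with cos θ = -4/5, sin θ = 3/5: (5, -1, -2) → (-17/5, 19/5, -2)
T2 scale by (2, 1, -1): (-17/5, 19/5, -2) → (-34/5, 19/5, 2)
T3 rotate right-handed about the y-axis with cos θ = 12/13, sin θ = -5/13: (-34/5, 19/5, 2) → (-458/65, 19/5, -10/13)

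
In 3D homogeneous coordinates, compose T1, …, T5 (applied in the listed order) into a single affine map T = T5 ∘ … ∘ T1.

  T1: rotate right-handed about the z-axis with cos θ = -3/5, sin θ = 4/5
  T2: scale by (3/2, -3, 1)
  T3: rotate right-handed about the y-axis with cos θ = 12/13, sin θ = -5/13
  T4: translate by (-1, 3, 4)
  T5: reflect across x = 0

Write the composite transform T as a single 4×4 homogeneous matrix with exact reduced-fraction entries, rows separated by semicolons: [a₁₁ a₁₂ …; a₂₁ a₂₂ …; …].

T1 = [-3/5 -4/5 0 0; 4/5 -3/5 0 0; 0 0 1 0; 0 0 0 1]
T2·T1 = [-9/10 -6/5 0 0; -12/5 9/5 0 0; 0 0 1 0; 0 0 0 1]
T3·…·T1 = [-54/65 -72/65 -5/13 0; -12/5 9/5 0 0; -9/26 -6/13 12/13 0; 0 0 0 1]
T4·…·T1 = [-54/65 -72/65 -5/13 -1; -12/5 9/5 0 3; -9/26 -6/13 12/13 4; 0 0 0 1]
T5·…·T1 = [54/65 72/65 5/13 1; -12/5 9/5 0 3; -9/26 -6/13 12/13 4; 0 0 0 1]

T = [54/65 72/65 5/13 1; -12/5 9/5 0 3; -9/26 -6/13 12/13 4; 0 0 0 1]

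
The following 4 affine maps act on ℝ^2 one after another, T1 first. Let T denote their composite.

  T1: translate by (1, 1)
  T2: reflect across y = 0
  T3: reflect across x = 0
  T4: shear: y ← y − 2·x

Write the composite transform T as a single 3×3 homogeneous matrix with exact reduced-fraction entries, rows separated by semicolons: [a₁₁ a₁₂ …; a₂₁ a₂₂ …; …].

T = [-1 0 -1; 2 -1 1; 0 0 1]

T1 = [1 0 1; 0 1 1; 0 0 1]
T2·T1 = [1 0 1; 0 -1 -1; 0 0 1]
T3·…·T1 = [-1 0 -1; 0 -1 -1; 0 0 1]
T4·…·T1 = [-1 0 -1; 2 -1 1; 0 0 1]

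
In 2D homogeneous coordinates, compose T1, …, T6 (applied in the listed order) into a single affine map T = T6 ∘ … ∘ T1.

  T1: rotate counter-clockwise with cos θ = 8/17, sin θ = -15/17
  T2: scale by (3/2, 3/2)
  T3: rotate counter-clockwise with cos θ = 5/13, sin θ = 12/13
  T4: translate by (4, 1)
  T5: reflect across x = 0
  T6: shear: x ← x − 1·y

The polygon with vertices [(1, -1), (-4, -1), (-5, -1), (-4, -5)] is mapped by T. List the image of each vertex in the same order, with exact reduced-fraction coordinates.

image vertices: (-1168/221, -155/442), (1279/442, -235/221), (77/17, -41/34), (3667/442, -1555/221)

T1 rotate counter-clockwise with cos θ = 8/17, sin θ = -15/17: (1, -1) → (-7/17, -23/17); (-4, -1) → (-47/17, 52/17); (-5, -1) → (-55/17, 67/17); (-4, -5) → (-107/17, 20/17)
T2 scale by (3/2, 3/2): (-7/17, -23/17) → (-21/34, -69/34); (-47/17, 52/17) → (-141/34, 78/17); (-55/17, 67/17) → (-165/34, 201/34); (-107/17, 20/17) → (-321/34, 30/17)
T3 rotate counter-clockwise with cos θ = 5/13, sin θ = 12/13: (-21/34, -69/34) → (723/442, -597/442); (-141/34, 78/17) → (-2577/442, -456/221); (-165/34, 201/34) → (-249/34, -75/34); (-321/34, 30/17) → (-2325/442, -1776/221)
T4 translate by (4, 1): (723/442, -597/442) → (2491/442, -155/442); (-2577/442, -456/221) → (-809/442, -235/221); (-249/34, -75/34) → (-113/34, -41/34); (-2325/442, -1776/221) → (-557/442, -1555/221)
T5 reflect across x = 0: (2491/442, -155/442) → (-2491/442, -155/442); (-809/442, -235/221) → (809/442, -235/221); (-113/34, -41/34) → (113/34, -41/34); (-557/442, -1555/221) → (557/442, -1555/221)
T6 shear: x ← x − 1·y: (-2491/442, -155/442) → (-1168/221, -155/442); (809/442, -235/221) → (1279/442, -235/221); (113/34, -41/34) → (77/17, -41/34); (557/442, -1555/221) → (3667/442, -1555/221)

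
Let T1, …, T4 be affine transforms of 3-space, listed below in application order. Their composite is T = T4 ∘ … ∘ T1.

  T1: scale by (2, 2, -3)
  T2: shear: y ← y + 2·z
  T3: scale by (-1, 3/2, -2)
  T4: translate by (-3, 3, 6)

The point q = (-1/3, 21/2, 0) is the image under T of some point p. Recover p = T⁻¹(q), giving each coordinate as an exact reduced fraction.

T1 = [2 0 0 0; 0 2 0 0; 0 0 -3 0; 0 0 0 1]
T2·T1 = [2 0 0 0; 0 2 -6 0; 0 0 -3 0; 0 0 0 1]
T3·…·T1 = [-2 0 0 0; 0 3 -9 0; 0 0 6 0; 0 0 0 1]
T4·…·T1 = [-2 0 0 -3; 0 3 -9 3; 0 0 6 6; 0 0 0 1]
det M = -36; M⁻¹ = [-1/2 0 0 -3/2; 0 1/3 1/2 -4; 0 0 1/6 -1; 0 0 0 1]
M⁻¹ · (-1/3, 21/2, 0)ᵀ = (-4/3, -1/2, -1)ᵀ

p = (-4/3, -1/2, -1)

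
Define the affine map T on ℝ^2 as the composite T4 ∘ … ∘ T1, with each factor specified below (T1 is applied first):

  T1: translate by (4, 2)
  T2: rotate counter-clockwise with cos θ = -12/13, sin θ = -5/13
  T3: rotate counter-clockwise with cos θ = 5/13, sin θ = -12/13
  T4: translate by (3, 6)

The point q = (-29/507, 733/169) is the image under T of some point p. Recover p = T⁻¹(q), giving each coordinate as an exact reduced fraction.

p = (-3, 4/3)

T1 = [1 0 4; 0 1 2; 0 0 1]
T2·T1 = [-12/13 5/13 -38/13; -5/13 -12/13 -44/13; 0 0 1]
T3·…·T1 = [-120/169 -119/169 -718/169; 119/169 -120/169 236/169; 0 0 1]
T4·…·T1 = [-120/169 -119/169 -211/169; 119/169 -120/169 1250/169; 0 0 1]
det M = 1; M⁻¹ = [-120/169 119/169 -1030/169; -119/169 -120/169 739/169; 0 0 1]
M⁻¹ · (-29/507, 733/169)ᵀ = (-3, 4/3)ᵀ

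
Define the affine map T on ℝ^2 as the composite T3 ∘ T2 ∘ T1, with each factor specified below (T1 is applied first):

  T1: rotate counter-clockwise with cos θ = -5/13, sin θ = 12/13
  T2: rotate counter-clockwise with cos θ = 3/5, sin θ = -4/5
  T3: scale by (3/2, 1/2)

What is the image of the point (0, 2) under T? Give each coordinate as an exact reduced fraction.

T1 rotate counter-clockwise with cos θ = -5/13, sin θ = 12/13: (0, 2) → (-24/13, -10/13)
T2 rotate counter-clockwise with cos θ = 3/5, sin θ = -4/5: (-24/13, -10/13) → (-112/65, 66/65)
T3 scale by (3/2, 1/2): (-112/65, 66/65) → (-168/65, 33/65)

T(p) = (-168/65, 33/65)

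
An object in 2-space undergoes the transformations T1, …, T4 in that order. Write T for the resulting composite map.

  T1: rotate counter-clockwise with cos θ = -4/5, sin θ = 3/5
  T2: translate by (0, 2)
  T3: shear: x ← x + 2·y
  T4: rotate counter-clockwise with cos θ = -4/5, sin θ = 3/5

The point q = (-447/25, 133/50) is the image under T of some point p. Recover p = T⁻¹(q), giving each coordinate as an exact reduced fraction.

p = (5, -9/2)

T1 = [-4/5 -3/5 0; 3/5 -4/5 0; 0 0 1]
T2·T1 = [-4/5 -3/5 0; 3/5 -4/5 2; 0 0 1]
T3·…·T1 = [2/5 -11/5 4; 3/5 -4/5 2; 0 0 1]
T4·…·T1 = [-17/25 56/25 -22/5; -6/25 -17/25 4/5; 0 0 1]
det M = 1; M⁻¹ = [-17/25 -56/25 -6/5; 6/25 -17/25 8/5; 0 0 1]
M⁻¹ · (-447/25, 133/50)ᵀ = (5, -9/2)ᵀ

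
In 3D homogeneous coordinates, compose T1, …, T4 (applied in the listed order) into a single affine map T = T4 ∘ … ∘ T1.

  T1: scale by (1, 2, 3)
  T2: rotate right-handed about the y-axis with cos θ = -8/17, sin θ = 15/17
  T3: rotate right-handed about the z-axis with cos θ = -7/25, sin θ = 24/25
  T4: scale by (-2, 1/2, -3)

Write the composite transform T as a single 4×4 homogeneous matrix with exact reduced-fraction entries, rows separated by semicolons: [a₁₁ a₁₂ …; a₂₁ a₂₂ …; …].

T = [-112/425 96/25 126/85 0; -96/425 -7/25 108/85 0; 45/17 0 72/17 0; 0 0 0 1]

T1 = [1 0 0 0; 0 2 0 0; 0 0 3 0; 0 0 0 1]
T2·T1 = [-8/17 0 45/17 0; 0 2 0 0; -15/17 0 -24/17 0; 0 0 0 1]
T3·…·T1 = [56/425 -48/25 -63/85 0; -192/425 -14/25 216/85 0; -15/17 0 -24/17 0; 0 0 0 1]
T4·…·T1 = [-112/425 96/25 126/85 0; -96/425 -7/25 108/85 0; 45/17 0 72/17 0; 0 0 0 1]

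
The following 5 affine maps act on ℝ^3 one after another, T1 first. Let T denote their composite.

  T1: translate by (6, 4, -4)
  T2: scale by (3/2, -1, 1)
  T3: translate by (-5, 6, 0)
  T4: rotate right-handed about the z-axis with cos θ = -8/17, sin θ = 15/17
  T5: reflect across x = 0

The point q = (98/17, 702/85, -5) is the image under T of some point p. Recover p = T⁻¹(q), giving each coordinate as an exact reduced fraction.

T1 = [1 0 0 6; 0 1 0 4; 0 0 1 -4; 0 0 0 1]
T2·T1 = [3/2 0 0 9; 0 -1 0 -4; 0 0 1 -4; 0 0 0 1]
T3·…·T1 = [3/2 0 0 4; 0 -1 0 2; 0 0 1 -4; 0 0 0 1]
T4·…·T1 = [-12/17 15/17 0 -62/17; 45/34 8/17 0 44/17; 0 0 1 -4; 0 0 0 1]
T5·…·T1 = [12/17 -15/17 0 62/17; 45/34 8/17 0 44/17; 0 0 1 -4; 0 0 0 1]
det M = 3/2; M⁻¹ = [16/51 10/17 0 -8/3; -15/17 8/17 0 2; 0 0 1 4; 0 0 0 1]
M⁻¹ · (98/17, 702/85, -5)ᵀ = (4, 4/5, -1)ᵀ

p = (4, 4/5, -1)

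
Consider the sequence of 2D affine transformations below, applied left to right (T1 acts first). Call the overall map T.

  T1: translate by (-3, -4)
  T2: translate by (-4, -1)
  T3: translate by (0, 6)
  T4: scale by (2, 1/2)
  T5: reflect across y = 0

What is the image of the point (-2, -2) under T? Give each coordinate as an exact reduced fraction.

T(p) = (-18, 1/2)

T1 translate by (-3, -4): (-2, -2) → (-5, -6)
T2 translate by (-4, -1): (-5, -6) → (-9, -7)
T3 translate by (0, 6): (-9, -7) → (-9, -1)
T4 scale by (2, 1/2): (-9, -1) → (-18, -1/2)
T5 reflect across y = 0: (-18, -1/2) → (-18, 1/2)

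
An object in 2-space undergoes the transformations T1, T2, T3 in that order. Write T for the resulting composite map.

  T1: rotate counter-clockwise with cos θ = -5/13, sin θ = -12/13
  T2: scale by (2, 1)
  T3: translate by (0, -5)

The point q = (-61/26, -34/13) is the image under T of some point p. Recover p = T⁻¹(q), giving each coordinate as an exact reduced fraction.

T1 = [-5/13 12/13 0; -12/13 -5/13 0; 0 0 1]
T2·T1 = [-10/13 24/13 0; -12/13 -5/13 0; 0 0 1]
T3·…·T1 = [-10/13 24/13 0; -12/13 -5/13 -5; 0 0 1]
det M = 2; M⁻¹ = [-5/26 -12/13 -60/13; 6/13 -5/13 -25/13; 0 0 1]
M⁻¹ · (-61/26, -34/13)ᵀ = (-7/4, -2)ᵀ

p = (-7/4, -2)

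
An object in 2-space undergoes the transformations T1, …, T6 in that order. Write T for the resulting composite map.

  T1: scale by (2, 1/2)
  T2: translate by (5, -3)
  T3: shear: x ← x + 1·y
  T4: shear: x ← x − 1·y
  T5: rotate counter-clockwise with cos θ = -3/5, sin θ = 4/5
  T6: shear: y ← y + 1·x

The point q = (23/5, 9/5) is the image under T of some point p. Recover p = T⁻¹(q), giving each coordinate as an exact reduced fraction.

p = (-5, 2)

T1 = [2 0 0; 0 1/2 0; 0 0 1]
T2·T1 = [2 0 5; 0 1/2 -3; 0 0 1]
T3·…·T1 = [2 1/2 2; 0 1/2 -3; 0 0 1]
T4·…·T1 = [2 0 5; 0 1/2 -3; 0 0 1]
T5·…·T1 = [-6/5 -2/5 -3/5; 8/5 -3/10 29/5; 0 0 1]
T6·…·T1 = [-6/5 -2/5 -3/5; 2/5 -7/10 26/5; 0 0 1]
det M = 1; M⁻¹ = [-7/10 2/5 -5/2; -2/5 -6/5 6; 0 0 1]
M⁻¹ · (23/5, 9/5)ᵀ = (-5, 2)ᵀ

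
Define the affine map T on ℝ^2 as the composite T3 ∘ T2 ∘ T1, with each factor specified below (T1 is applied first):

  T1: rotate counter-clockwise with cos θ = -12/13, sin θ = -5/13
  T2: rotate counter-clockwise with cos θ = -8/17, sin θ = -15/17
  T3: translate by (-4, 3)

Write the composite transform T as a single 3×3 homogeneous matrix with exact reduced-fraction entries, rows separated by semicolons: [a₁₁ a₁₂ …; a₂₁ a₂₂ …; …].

T1 = [-12/13 5/13 0; -5/13 -12/13 0; 0 0 1]
T2·T1 = [21/221 -220/221 0; 220/221 21/221 0; 0 0 1]
T3·…·T1 = [21/221 -220/221 -4; 220/221 21/221 3; 0 0 1]

T = [21/221 -220/221 -4; 220/221 21/221 3; 0 0 1]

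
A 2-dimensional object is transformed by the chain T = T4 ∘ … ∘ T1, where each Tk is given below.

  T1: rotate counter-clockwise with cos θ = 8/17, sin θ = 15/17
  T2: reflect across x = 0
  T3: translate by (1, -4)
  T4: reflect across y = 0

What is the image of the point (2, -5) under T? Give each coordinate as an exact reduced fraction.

T(p) = (-74/17, 78/17)

T1 rotate counter-clockwise with cos θ = 8/17, sin θ = 15/17: (2, -5) → (91/17, -10/17)
T2 reflect across x = 0: (91/17, -10/17) → (-91/17, -10/17)
T3 translate by (1, -4): (-91/17, -10/17) → (-74/17, -78/17)
T4 reflect across y = 0: (-74/17, -78/17) → (-74/17, 78/17)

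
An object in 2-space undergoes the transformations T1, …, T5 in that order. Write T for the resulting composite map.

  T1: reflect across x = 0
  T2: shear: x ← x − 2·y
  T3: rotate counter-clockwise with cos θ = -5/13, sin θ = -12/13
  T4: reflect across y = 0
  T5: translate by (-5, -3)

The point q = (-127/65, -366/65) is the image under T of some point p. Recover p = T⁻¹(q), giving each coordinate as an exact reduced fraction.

p = (0, 9/5)

T1 = [-1 0 0; 0 1 0; 0 0 1]
T2·T1 = [-1 -2 0; 0 1 0; 0 0 1]
T3·…·T1 = [5/13 22/13 0; 12/13 19/13 0; 0 0 1]
T4·…·T1 = [5/13 22/13 0; -12/13 -19/13 0; 0 0 1]
T5·…·T1 = [5/13 22/13 -5; -12/13 -19/13 -3; 0 0 1]
det M = 1; M⁻¹ = [-19/13 -22/13 -161/13; 12/13 5/13 75/13; 0 0 1]
M⁻¹ · (-127/65, -366/65)ᵀ = (0, 9/5)ᵀ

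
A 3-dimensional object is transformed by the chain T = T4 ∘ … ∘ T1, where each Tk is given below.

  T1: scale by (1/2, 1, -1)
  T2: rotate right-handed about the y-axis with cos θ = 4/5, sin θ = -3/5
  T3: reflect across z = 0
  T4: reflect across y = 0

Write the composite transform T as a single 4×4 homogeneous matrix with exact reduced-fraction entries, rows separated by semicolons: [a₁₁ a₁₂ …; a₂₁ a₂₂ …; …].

T1 = [1/2 0 0 0; 0 1 0 0; 0 0 -1 0; 0 0 0 1]
T2·T1 = [2/5 0 3/5 0; 0 1 0 0; 3/10 0 -4/5 0; 0 0 0 1]
T3·…·T1 = [2/5 0 3/5 0; 0 1 0 0; -3/10 0 4/5 0; 0 0 0 1]
T4·…·T1 = [2/5 0 3/5 0; 0 -1 0 0; -3/10 0 4/5 0; 0 0 0 1]

T = [2/5 0 3/5 0; 0 -1 0 0; -3/10 0 4/5 0; 0 0 0 1]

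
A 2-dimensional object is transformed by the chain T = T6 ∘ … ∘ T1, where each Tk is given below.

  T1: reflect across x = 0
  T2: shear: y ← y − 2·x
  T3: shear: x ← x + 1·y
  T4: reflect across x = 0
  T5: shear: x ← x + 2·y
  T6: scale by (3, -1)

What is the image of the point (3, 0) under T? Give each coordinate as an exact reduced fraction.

T1 reflect across x = 0: (3, 0) → (-3, 0)
T2 shear: y ← y − 2·x: (-3, 0) → (-3, 6)
T3 shear: x ← x + 1·y: (-3, 6) → (3, 6)
T4 reflect across x = 0: (3, 6) → (-3, 6)
T5 shear: x ← x + 2·y: (-3, 6) → (9, 6)
T6 scale by (3, -1): (9, 6) → (27, -6)

T(p) = (27, -6)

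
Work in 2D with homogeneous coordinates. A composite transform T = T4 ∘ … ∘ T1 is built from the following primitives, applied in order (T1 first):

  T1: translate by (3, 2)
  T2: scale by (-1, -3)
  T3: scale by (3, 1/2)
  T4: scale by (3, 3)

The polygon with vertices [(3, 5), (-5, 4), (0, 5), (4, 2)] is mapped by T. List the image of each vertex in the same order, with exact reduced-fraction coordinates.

T1 translate by (3, 2): (3, 5) → (6, 7); (-5, 4) → (-2, 6); (0, 5) → (3, 7); (4, 2) → (7, 4)
T2 scale by (-1, -3): (6, 7) → (-6, -21); (-2, 6) → (2, -18); (3, 7) → (-3, -21); (7, 4) → (-7, -12)
T3 scale by (3, 1/2): (-6, -21) → (-18, -21/2); (2, -18) → (6, -9); (-3, -21) → (-9, -21/2); (-7, -12) → (-21, -6)
T4 scale by (3, 3): (-18, -21/2) → (-54, -63/2); (6, -9) → (18, -27); (-9, -21/2) → (-27, -63/2); (-21, -6) → (-63, -18)

image vertices: (-54, -63/2), (18, -27), (-27, -63/2), (-63, -18)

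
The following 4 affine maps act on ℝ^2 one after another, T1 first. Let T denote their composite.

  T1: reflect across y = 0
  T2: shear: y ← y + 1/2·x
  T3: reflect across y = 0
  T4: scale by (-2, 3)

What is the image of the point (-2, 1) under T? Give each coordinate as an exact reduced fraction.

T1 reflect across y = 0: (-2, 1) → (-2, -1)
T2 shear: y ← y + 1/2·x: (-2, -1) → (-2, -2)
T3 reflect across y = 0: (-2, -2) → (-2, 2)
T4 scale by (-2, 3): (-2, 2) → (4, 6)

T(p) = (4, 6)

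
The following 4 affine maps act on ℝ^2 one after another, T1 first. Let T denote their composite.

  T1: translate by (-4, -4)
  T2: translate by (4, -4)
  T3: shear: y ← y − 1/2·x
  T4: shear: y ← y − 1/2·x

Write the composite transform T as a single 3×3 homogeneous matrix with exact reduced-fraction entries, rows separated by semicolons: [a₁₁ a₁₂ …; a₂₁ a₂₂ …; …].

T = [1 0 0; -1 1 -8; 0 0 1]

T1 = [1 0 -4; 0 1 -4; 0 0 1]
T2·T1 = [1 0 0; 0 1 -8; 0 0 1]
T3·…·T1 = [1 0 0; -1/2 1 -8; 0 0 1]
T4·…·T1 = [1 0 0; -1 1 -8; 0 0 1]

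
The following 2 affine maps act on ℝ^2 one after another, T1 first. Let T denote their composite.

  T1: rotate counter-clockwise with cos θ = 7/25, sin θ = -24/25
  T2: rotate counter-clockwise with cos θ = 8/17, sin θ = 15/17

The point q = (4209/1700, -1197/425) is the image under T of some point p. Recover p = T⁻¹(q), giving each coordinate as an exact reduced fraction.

p = (3, -9/4)

T1 = [7/25 24/25 0; -24/25 7/25 0; 0 0 1]
T2·T1 = [416/425 87/425 0; -87/425 416/425 0; 0 0 1]
det M = 1; M⁻¹ = [416/425 -87/425 0; 87/425 416/425 0; 0 0 1]
M⁻¹ · (4209/1700, -1197/425)ᵀ = (3, -9/4)ᵀ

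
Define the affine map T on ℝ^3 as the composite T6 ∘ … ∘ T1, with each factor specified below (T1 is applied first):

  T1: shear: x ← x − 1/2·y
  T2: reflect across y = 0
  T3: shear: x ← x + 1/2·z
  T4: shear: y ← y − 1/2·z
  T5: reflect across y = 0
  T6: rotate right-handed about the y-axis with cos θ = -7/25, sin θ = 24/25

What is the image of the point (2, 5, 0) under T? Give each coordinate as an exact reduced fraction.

T(p) = (7/50, 5, 12/25)

T1 shear: x ← x − 1/2·y: (2, 5, 0) → (-1/2, 5, 0)
T2 reflect across y = 0: (-1/2, 5, 0) → (-1/2, -5, 0)
T3 shear: x ← x + 1/2·z: (-1/2, -5, 0) → (-1/2, -5, 0)
T4 shear: y ← y − 1/2·z: (-1/2, -5, 0) → (-1/2, -5, 0)
T5 reflect across y = 0: (-1/2, -5, 0) → (-1/2, 5, 0)
T6 rotate right-handed about the y-axis with cos θ = -7/25, sin θ = 24/25: (-1/2, 5, 0) → (7/50, 5, 12/25)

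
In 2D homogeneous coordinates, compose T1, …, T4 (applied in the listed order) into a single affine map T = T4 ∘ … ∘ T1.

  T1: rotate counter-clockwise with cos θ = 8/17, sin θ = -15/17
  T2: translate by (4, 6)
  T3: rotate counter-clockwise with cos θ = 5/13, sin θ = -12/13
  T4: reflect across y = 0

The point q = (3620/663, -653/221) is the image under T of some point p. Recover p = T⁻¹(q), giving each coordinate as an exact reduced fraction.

p = (-7/3, -4)

T1 = [8/17 15/17 0; -15/17 8/17 0; 0 0 1]
T2·T1 = [8/17 15/17 4; -15/17 8/17 6; 0 0 1]
T3·…·T1 = [-140/221 171/221 92/13; -171/221 -140/221 -18/13; 0 0 1]
T4·…·T1 = [-140/221 171/221 92/13; 171/221 140/221 18/13; 0 0 1]
det M = -1; M⁻¹ = [-140/221 171/221 58/17; 171/221 140/221 -108/17; 0 0 1]
M⁻¹ · (3620/663, -653/221)ᵀ = (-7/3, -4)ᵀ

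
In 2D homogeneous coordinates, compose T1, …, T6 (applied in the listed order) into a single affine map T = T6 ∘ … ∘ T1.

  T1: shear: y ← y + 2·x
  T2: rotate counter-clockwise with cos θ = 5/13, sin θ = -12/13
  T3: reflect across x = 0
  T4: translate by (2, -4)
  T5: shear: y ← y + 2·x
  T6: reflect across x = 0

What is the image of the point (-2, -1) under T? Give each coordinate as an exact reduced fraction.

T(p) = (-96/13, 139/13)

T1 shear: y ← y + 2·x: (-2, -1) → (-2, -5)
T2 rotate counter-clockwise with cos θ = 5/13, sin θ = -12/13: (-2, -5) → (-70/13, -1/13)
T3 reflect across x = 0: (-70/13, -1/13) → (70/13, -1/13)
T4 translate by (2, -4): (70/13, -1/13) → (96/13, -53/13)
T5 shear: y ← y + 2·x: (96/13, -53/13) → (96/13, 139/13)
T6 reflect across x = 0: (96/13, 139/13) → (-96/13, 139/13)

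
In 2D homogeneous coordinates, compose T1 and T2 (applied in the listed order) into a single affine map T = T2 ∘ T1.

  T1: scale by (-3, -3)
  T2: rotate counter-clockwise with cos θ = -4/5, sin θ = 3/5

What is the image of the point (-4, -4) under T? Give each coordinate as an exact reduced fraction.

T(p) = (-84/5, -12/5)

T1 scale by (-3, -3): (-4, -4) → (12, 12)
T2 rotate counter-clockwise with cos θ = -4/5, sin θ = 3/5: (12, 12) → (-84/5, -12/5)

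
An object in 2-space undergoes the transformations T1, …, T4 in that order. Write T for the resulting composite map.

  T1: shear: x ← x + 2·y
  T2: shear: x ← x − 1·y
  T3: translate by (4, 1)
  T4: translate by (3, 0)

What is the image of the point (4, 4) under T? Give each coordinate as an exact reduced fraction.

T1 shear: x ← x + 2·y: (4, 4) → (12, 4)
T2 shear: x ← x − 1·y: (12, 4) → (8, 4)
T3 translate by (4, 1): (8, 4) → (12, 5)
T4 translate by (3, 0): (12, 5) → (15, 5)

T(p) = (15, 5)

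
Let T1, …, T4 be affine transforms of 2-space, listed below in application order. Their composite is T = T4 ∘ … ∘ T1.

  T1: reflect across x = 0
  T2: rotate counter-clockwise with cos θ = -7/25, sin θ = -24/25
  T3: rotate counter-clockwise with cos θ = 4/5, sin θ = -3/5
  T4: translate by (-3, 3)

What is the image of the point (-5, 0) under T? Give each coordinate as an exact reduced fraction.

T1 reflect across x = 0: (-5, 0) → (5, 0)
T2 rotate counter-clockwise with cos θ = -7/25, sin θ = -24/25: (5, 0) → (-7/5, -24/5)
T3 rotate counter-clockwise with cos θ = 4/5, sin θ = -3/5: (-7/5, -24/5) → (-4, -3)
T4 translate by (-3, 3): (-4, -3) → (-7, 0)

T(p) = (-7, 0)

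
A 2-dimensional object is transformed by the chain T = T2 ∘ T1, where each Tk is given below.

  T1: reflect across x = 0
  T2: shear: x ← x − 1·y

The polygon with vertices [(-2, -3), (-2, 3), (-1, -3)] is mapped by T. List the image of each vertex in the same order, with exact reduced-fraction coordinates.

image vertices: (5, -3), (-1, 3), (4, -3)

T1 reflect across x = 0: (-2, -3) → (2, -3); (-2, 3) → (2, 3); (-1, -3) → (1, -3)
T2 shear: x ← x − 1·y: (2, -3) → (5, -3); (2, 3) → (-1, 3); (1, -3) → (4, -3)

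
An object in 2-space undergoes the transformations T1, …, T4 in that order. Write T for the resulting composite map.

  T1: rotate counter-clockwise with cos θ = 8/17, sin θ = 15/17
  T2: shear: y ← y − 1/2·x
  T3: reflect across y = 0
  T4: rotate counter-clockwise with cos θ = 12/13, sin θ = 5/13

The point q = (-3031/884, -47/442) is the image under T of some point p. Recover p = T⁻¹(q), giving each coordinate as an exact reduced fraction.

p = (-4, 3/2)

T1 = [8/17 -15/17 0; 15/17 8/17 0; 0 0 1]
T2·T1 = [8/17 -15/17 0; 11/17 31/34 0; 0 0 1]
T3·…·T1 = [8/17 -15/17 0; -11/17 -31/34 0; 0 0 1]
T4·…·T1 = [151/221 -205/442 0; -92/221 -261/221 0; 0 0 1]
det M = -1; M⁻¹ = [261/221 -205/442 0; -92/221 -151/221 0; 0 0 1]
M⁻¹ · (-3031/884, -47/442)ᵀ = (-4, 3/2)ᵀ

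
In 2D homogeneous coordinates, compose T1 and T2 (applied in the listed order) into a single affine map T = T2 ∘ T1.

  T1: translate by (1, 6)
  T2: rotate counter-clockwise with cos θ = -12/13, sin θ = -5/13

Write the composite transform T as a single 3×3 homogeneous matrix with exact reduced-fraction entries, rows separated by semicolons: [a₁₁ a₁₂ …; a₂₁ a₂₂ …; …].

T = [-12/13 5/13 18/13; -5/13 -12/13 -77/13; 0 0 1]

T1 = [1 0 1; 0 1 6; 0 0 1]
T2·T1 = [-12/13 5/13 18/13; -5/13 -12/13 -77/13; 0 0 1]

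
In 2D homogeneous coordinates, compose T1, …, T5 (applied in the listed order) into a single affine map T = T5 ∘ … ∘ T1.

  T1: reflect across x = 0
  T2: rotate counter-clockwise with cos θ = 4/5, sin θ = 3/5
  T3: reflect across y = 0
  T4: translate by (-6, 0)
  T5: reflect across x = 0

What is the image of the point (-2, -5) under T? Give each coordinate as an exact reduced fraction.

T(p) = (7/5, 14/5)

T1 reflect across x = 0: (-2, -5) → (2, -5)
T2 rotate counter-clockwise with cos θ = 4/5, sin θ = 3/5: (2, -5) → (23/5, -14/5)
T3 reflect across y = 0: (23/5, -14/5) → (23/5, 14/5)
T4 translate by (-6, 0): (23/5, 14/5) → (-7/5, 14/5)
T5 reflect across x = 0: (-7/5, 14/5) → (7/5, 14/5)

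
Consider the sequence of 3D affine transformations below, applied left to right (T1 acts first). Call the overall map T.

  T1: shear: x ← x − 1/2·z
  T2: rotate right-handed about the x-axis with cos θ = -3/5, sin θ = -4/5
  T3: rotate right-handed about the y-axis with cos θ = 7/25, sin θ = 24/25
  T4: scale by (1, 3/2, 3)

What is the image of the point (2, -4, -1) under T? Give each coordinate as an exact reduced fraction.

T1 shear: x ← x − 1/2·z: (2, -4, -1) → (5/2, -4, -1)
T2 rotate right-handed about the x-axis with cos θ = -3/5, sin θ = -4/5: (5/2, -4, -1) → (5/2, 8/5, 19/5)
T3 rotate right-handed about the y-axis with cos θ = 7/25, sin θ = 24/25: (5/2, 8/5, 19/5) → (1087/250, 8/5, -167/125)
T4 scale by (1, 3/2, 3): (1087/250, 8/5, -167/125) → (1087/250, 12/5, -501/125)

T(p) = (1087/250, 12/5, -501/125)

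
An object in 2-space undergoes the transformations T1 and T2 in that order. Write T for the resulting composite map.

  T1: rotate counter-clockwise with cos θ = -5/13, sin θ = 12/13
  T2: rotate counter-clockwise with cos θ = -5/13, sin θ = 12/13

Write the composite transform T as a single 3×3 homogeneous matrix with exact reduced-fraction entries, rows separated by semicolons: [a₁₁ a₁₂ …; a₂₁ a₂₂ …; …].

T = [-119/169 120/169 0; -120/169 -119/169 0; 0 0 1]

T1 = [-5/13 -12/13 0; 12/13 -5/13 0; 0 0 1]
T2·T1 = [-119/169 120/169 0; -120/169 -119/169 0; 0 0 1]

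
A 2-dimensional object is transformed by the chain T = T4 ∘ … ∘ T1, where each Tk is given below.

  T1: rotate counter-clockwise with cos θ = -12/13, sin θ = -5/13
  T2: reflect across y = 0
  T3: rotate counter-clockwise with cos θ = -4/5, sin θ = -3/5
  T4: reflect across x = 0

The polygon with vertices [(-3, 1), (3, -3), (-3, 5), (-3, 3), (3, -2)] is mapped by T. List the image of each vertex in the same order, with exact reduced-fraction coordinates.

T1 rotate counter-clockwise with cos θ = -12/13, sin θ = -5/13: (-3, 1) → (41/13, 3/13); (3, -3) → (-51/13, 21/13); (-3, 5) → (61/13, -45/13); (-3, 3) → (51/13, -21/13); (3, -2) → (-46/13, 9/13)
T2 reflect across y = 0: (41/13, 3/13) → (41/13, -3/13); (-51/13, 21/13) → (-51/13, -21/13); (61/13, -45/13) → (61/13, 45/13); (51/13, -21/13) → (51/13, 21/13); (-46/13, 9/13) → (-46/13, -9/13)
T3 rotate counter-clockwise with cos θ = -4/5, sin θ = -3/5: (41/13, -3/13) → (-173/65, -111/65); (-51/13, -21/13) → (141/65, 237/65); (61/13, 45/13) → (-109/65, -363/65); (51/13, 21/13) → (-141/65, -237/65); (-46/13, -9/13) → (157/65, 174/65)
T4 reflect across x = 0: (-173/65, -111/65) → (173/65, -111/65); (141/65, 237/65) → (-141/65, 237/65); (-109/65, -363/65) → (109/65, -363/65); (-141/65, -237/65) → (141/65, -237/65); (157/65, 174/65) → (-157/65, 174/65)

image vertices: (173/65, -111/65), (-141/65, 237/65), (109/65, -363/65), (141/65, -237/65), (-157/65, 174/65)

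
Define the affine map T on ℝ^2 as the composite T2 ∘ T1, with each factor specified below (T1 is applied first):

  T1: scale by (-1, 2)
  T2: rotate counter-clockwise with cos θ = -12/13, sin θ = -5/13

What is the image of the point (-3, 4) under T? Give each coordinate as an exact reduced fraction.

T(p) = (4/13, -111/13)

T1 scale by (-1, 2): (-3, 4) → (3, 8)
T2 rotate counter-clockwise with cos θ = -12/13, sin θ = -5/13: (3, 8) → (4/13, -111/13)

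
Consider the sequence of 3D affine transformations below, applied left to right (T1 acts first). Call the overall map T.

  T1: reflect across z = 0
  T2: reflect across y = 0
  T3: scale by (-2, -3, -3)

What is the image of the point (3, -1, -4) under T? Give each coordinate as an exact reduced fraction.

T1 reflect across z = 0: (3, -1, -4) → (3, -1, 4)
T2 reflect across y = 0: (3, -1, 4) → (3, 1, 4)
T3 scale by (-2, -3, -3): (3, 1, 4) → (-6, -3, -12)

T(p) = (-6, -3, -12)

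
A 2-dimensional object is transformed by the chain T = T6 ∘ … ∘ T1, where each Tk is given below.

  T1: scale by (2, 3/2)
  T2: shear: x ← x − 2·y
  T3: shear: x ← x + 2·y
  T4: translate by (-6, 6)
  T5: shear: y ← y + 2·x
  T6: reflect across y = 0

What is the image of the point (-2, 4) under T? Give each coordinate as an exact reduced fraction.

T1 scale by (2, 3/2): (-2, 4) → (-4, 6)
T2 shear: x ← x − 2·y: (-4, 6) → (-16, 6)
T3 shear: x ← x + 2·y: (-16, 6) → (-4, 6)
T4 translate by (-6, 6): (-4, 6) → (-10, 12)
T5 shear: y ← y + 2·x: (-10, 12) → (-10, -8)
T6 reflect across y = 0: (-10, -8) → (-10, 8)

T(p) = (-10, 8)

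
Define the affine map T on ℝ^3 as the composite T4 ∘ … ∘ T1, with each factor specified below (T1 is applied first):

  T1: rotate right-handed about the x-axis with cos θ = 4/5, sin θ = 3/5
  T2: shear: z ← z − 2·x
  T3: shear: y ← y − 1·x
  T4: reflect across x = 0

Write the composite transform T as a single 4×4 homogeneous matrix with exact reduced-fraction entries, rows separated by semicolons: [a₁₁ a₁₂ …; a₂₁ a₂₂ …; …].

T1 = [1 0 0 0; 0 4/5 -3/5 0; 0 3/5 4/5 0; 0 0 0 1]
T2·T1 = [1 0 0 0; 0 4/5 -3/5 0; -2 3/5 4/5 0; 0 0 0 1]
T3·…·T1 = [1 0 0 0; -1 4/5 -3/5 0; -2 3/5 4/5 0; 0 0 0 1]
T4·…·T1 = [-1 0 0 0; -1 4/5 -3/5 0; -2 3/5 4/5 0; 0 0 0 1]

T = [-1 0 0 0; -1 4/5 -3/5 0; -2 3/5 4/5 0; 0 0 0 1]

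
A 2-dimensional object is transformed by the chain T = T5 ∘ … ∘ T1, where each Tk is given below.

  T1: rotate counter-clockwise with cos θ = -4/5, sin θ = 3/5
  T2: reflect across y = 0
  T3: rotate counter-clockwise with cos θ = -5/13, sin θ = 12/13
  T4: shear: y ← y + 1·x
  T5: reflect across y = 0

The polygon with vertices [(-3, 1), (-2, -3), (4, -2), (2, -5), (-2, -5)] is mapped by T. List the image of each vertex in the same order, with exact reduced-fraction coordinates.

T1 rotate counter-clockwise with cos θ = -4/5, sin θ = 3/5: (-3, 1) → (9/5, -13/5); (-2, -3) → (17/5, 6/5); (4, -2) → (-2, 4); (2, -5) → (7/5, 26/5); (-2, -5) → (23/5, 14/5)
T2 reflect across y = 0: (9/5, -13/5) → (9/5, 13/5); (17/5, 6/5) → (17/5, -6/5); (-2, 4) → (-2, -4); (7/5, 26/5) → (7/5, -26/5); (23/5, 14/5) → (23/5, -14/5)
T3 rotate counter-clockwise with cos θ = -5/13, sin θ = 12/13: (9/5, 13/5) → (-201/65, 43/65); (17/5, -6/5) → (-1/5, 18/5); (-2, -4) → (58/13, -4/13); (7/5, -26/5) → (277/65, 214/65); (23/5, -14/5) → (53/65, 346/65)
T4 shear: y ← y + 1·x: (-201/65, 43/65) → (-201/65, -158/65); (-1/5, 18/5) → (-1/5, 17/5); (58/13, -4/13) → (58/13, 54/13); (277/65, 214/65) → (277/65, 491/65); (53/65, 346/65) → (53/65, 399/65)
T5 reflect across y = 0: (-201/65, -158/65) → (-201/65, 158/65); (-1/5, 17/5) → (-1/5, -17/5); (58/13, 54/13) → (58/13, -54/13); (277/65, 491/65) → (277/65, -491/65); (53/65, 399/65) → (53/65, -399/65)

image vertices: (-201/65, 158/65), (-1/5, -17/5), (58/13, -54/13), (277/65, -491/65), (53/65, -399/65)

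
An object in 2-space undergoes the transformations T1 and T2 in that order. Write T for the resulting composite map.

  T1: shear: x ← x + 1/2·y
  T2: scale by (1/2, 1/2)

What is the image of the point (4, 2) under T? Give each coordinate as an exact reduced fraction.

T1 shear: x ← x + 1/2·y: (4, 2) → (5, 2)
T2 scale by (1/2, 1/2): (5, 2) → (5/2, 1)

T(p) = (5/2, 1)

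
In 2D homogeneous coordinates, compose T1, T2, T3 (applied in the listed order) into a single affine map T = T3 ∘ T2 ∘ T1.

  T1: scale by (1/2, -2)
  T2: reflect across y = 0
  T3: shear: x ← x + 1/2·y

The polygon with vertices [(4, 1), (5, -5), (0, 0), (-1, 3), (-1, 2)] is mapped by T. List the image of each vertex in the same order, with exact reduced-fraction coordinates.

image vertices: (3, 2), (-5/2, -10), (0, 0), (5/2, 6), (3/2, 4)

T1 scale by (1/2, -2): (4, 1) → (2, -2); (5, -5) → (5/2, 10); (0, 0) → (0, 0); (-1, 3) → (-1/2, -6); (-1, 2) → (-1/2, -4)
T2 reflect across y = 0: (2, -2) → (2, 2); (5/2, 10) → (5/2, -10); (0, 0) → (0, 0); (-1/2, -6) → (-1/2, 6); (-1/2, -4) → (-1/2, 4)
T3 shear: x ← x + 1/2·y: (2, 2) → (3, 2); (5/2, -10) → (-5/2, -10); (0, 0) → (0, 0); (-1/2, 6) → (5/2, 6); (-1/2, 4) → (3/2, 4)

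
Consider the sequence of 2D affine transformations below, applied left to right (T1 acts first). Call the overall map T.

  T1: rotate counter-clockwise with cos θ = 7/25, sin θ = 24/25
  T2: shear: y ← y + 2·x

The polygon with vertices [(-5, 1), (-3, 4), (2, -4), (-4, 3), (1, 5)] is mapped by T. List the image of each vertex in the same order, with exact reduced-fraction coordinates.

image vertices: (-59/25, -231/25), (-117/25, -278/25), (22/5, 48/5), (-4, -11), (-113/25, -167/25)

T1 rotate counter-clockwise with cos θ = 7/25, sin θ = 24/25: (-5, 1) → (-59/25, -113/25); (-3, 4) → (-117/25, -44/25); (2, -4) → (22/5, 4/5); (-4, 3) → (-4, -3); (1, 5) → (-113/25, 59/25)
T2 shear: y ← y + 2·x: (-59/25, -113/25) → (-59/25, -231/25); (-117/25, -44/25) → (-117/25, -278/25); (22/5, 4/5) → (22/5, 48/5); (-4, -3) → (-4, -11); (-113/25, 59/25) → (-113/25, -167/25)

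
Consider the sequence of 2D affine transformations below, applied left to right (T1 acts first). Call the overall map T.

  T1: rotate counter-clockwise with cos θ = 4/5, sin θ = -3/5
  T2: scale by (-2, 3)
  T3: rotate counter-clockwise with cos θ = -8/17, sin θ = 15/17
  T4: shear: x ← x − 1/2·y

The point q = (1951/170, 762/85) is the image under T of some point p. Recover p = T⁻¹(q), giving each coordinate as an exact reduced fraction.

T1 = [4/5 3/5 0; -3/5 4/5 0; 0 0 1]
T2·T1 = [-8/5 -6/5 0; -9/5 12/5 0; 0 0 1]
T3·…·T1 = [199/85 -132/85 0; -48/85 -186/85 0; 0 0 1]
T4·…·T1 = [223/85 -39/85 0; -48/85 -186/85 0; 0 0 1]
det M = -6; M⁻¹ = [31/85 -13/170 0; -8/85 -223/510 0; 0 0 1]
M⁻¹ · (1951/170, 762/85)ᵀ = (7/2, -5)ᵀ

p = (7/2, -5)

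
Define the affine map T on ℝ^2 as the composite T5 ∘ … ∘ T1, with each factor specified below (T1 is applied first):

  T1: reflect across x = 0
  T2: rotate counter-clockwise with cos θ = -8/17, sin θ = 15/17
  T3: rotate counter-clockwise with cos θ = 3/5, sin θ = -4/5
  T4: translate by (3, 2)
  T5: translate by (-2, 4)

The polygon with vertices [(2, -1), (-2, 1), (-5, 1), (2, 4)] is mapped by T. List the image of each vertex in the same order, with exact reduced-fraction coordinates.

image vertices: (18/17, 64/17), (16/17, 140/17), (188/85, 931/85), (-59/17, 100/17)

T1 reflect across x = 0: (2, -1) → (-2, -1); (-2, 1) → (2, 1); (-5, 1) → (5, 1); (2, 4) → (-2, 4)
T2 rotate counter-clockwise with cos θ = -8/17, sin θ = 15/17: (-2, -1) → (31/17, -22/17); (2, 1) → (-31/17, 22/17); (5, 1) → (-55/17, 67/17); (-2, 4) → (-44/17, -62/17)
T3 rotate counter-clockwise with cos θ = 3/5, sin θ = -4/5: (31/17, -22/17) → (1/17, -38/17); (-31/17, 22/17) → (-1/17, 38/17); (-55/17, 67/17) → (103/85, 421/85); (-44/17, -62/17) → (-76/17, -2/17)
T4 translate by (3, 2): (1/17, -38/17) → (52/17, -4/17); (-1/17, 38/17) → (50/17, 72/17); (103/85, 421/85) → (358/85, 591/85); (-76/17, -2/17) → (-25/17, 32/17)
T5 translate by (-2, 4): (52/17, -4/17) → (18/17, 64/17); (50/17, 72/17) → (16/17, 140/17); (358/85, 591/85) → (188/85, 931/85); (-25/17, 32/17) → (-59/17, 100/17)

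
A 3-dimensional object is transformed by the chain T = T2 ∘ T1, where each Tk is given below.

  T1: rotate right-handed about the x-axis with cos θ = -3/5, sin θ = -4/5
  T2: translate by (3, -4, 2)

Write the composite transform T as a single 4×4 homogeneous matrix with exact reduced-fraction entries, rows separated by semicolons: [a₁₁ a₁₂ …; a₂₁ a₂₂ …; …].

T1 = [1 0 0 0; 0 -3/5 4/5 0; 0 -4/5 -3/5 0; 0 0 0 1]
T2·T1 = [1 0 0 3; 0 -3/5 4/5 -4; 0 -4/5 -3/5 2; 0 0 0 1]

T = [1 0 0 3; 0 -3/5 4/5 -4; 0 -4/5 -3/5 2; 0 0 0 1]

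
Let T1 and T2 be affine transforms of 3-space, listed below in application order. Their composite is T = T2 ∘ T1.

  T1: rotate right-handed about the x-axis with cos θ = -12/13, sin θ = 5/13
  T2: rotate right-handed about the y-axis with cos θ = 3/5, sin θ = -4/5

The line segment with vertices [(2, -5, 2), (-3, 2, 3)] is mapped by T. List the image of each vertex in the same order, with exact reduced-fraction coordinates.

T1 rotate right-handed about the x-axis with cos θ = -12/13, sin θ = 5/13: (2, -5, 2) → (2, 50/13, -49/13); (-3, 2, 3) → (-3, -3, -2)
T2 rotate right-handed about the y-axis with cos θ = 3/5, sin θ = -4/5: (2, 50/13, -49/13) → (274/65, 50/13, -43/65); (-3, -3, -2) → (-1/5, -3, -18/5)

image vertices: (274/65, 50/13, -43/65), (-1/5, -3, -18/5)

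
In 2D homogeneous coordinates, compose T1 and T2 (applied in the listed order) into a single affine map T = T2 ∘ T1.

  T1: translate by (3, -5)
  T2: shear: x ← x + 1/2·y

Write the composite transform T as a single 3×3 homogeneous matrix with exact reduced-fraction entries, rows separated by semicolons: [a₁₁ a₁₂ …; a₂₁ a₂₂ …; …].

T = [1 1/2 1/2; 0 1 -5; 0 0 1]

T1 = [1 0 3; 0 1 -5; 0 0 1]
T2·T1 = [1 1/2 1/2; 0 1 -5; 0 0 1]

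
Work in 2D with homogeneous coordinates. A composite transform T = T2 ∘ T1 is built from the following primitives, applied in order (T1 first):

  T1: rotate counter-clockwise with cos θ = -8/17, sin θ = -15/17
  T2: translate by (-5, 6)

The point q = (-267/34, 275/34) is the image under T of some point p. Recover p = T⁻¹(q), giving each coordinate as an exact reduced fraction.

p = (-1/2, -7/2)

T1 = [-8/17 15/17 0; -15/17 -8/17 0; 0 0 1]
T2·T1 = [-8/17 15/17 -5; -15/17 -8/17 6; 0 0 1]
det M = 1; M⁻¹ = [-8/17 -15/17 50/17; 15/17 -8/17 123/17; 0 0 1]
M⁻¹ · (-267/34, 275/34)ᵀ = (-1/2, -7/2)ᵀ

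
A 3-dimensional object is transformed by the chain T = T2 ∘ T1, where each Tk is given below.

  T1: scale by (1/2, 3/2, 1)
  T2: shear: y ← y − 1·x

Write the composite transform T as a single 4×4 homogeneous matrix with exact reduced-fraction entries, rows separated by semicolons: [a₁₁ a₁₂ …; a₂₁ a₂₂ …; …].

T1 = [1/2 0 0 0; 0 3/2 0 0; 0 0 1 0; 0 0 0 1]
T2·T1 = [1/2 0 0 0; -1/2 3/2 0 0; 0 0 1 0; 0 0 0 1]

T = [1/2 0 0 0; -1/2 3/2 0 0; 0 0 1 0; 0 0 0 1]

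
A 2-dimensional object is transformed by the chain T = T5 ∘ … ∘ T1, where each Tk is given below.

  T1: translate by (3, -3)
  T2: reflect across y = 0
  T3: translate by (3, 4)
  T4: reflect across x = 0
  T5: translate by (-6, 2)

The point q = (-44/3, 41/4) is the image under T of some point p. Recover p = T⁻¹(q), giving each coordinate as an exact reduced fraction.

T1 = [1 0 3; 0 1 -3; 0 0 1]
T2·T1 = [1 0 3; 0 -1 3; 0 0 1]
T3·…·T1 = [1 0 6; 0 -1 7; 0 0 1]
T4·…·T1 = [-1 0 -6; 0 -1 7; 0 0 1]
T5·…·T1 = [-1 0 -12; 0 -1 9; 0 0 1]
det M = 1; M⁻¹ = [-1 0 -12; 0 -1 9; 0 0 1]
M⁻¹ · (-44/3, 41/4)ᵀ = (8/3, -5/4)ᵀ

p = (8/3, -5/4)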